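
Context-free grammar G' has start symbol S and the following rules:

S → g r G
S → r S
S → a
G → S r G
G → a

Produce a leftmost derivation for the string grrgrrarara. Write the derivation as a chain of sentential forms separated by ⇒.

S ⇒ grG ⇒ grSrG ⇒ grrSrG ⇒ grrgrGrG ⇒ grrgrSrGrG ⇒ grrgrrSrGrG ⇒ grrgrrarGrG ⇒ grrgrrararG ⇒ grrgrrarara

S ⇒ grG   [S → g r G]
grG ⇒ grSrG   [G → S r G]
grSrG ⇒ grrSrG   [S → r S]
grrSrG ⇒ grrgrGrG   [S → g r G]
grrgrGrG ⇒ grrgrSrGrG   [G → S r G]
grrgrSrGrG ⇒ grrgrrSrGrG   [S → r S]
grrgrrSrGrG ⇒ grrgrrarGrG   [S → a]
grrgrrarGrG ⇒ grrgrrararG   [G → a]
grrgrrararG ⇒ grrgrrarara   [G → a]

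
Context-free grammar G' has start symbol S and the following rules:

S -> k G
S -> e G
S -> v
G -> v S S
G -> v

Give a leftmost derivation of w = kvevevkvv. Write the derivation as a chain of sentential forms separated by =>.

S => kG => kvSS => kveGS => kvevSSS => kveveGSS => kvevevSS => kvevevkGS => kvevevkvS => kvevevkvv

S => kG   [S -> k G]
kG => kvSS   [G -> v S S]
kvSS => kveGS   [S -> e G]
kveGS => kvevSSS   [G -> v S S]
kvevSSS => kveveGSS   [S -> e G]
kveveGSS => kvevevSS   [G -> v]
kvevevSS => kvevevkGS   [S -> k G]
kvevevkGS => kvevevkvS   [G -> v]
kvevevkvS => kvevevkvv   [S -> v]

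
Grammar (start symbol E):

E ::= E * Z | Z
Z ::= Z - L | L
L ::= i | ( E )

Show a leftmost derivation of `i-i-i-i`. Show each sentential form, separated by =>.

E => Z => Z-L => Z-L-L => Z-L-L-L => L-L-L-L => i-L-L-L => i-i-L-L => i-i-i-L => i-i-i-i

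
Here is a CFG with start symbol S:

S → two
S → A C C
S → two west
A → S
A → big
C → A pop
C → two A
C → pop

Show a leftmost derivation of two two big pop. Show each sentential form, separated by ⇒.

S ⇒ A C C ⇒ S C C ⇒ two C C ⇒ two two A C ⇒ two two big C ⇒ two two big pop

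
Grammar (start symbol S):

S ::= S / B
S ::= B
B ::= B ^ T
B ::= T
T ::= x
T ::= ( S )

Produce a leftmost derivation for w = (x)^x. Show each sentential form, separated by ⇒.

S ⇒ B ⇒ B^T ⇒ T^T ⇒ (S)^T ⇒ (B)^T ⇒ (T)^T ⇒ (x)^T ⇒ (x)^x

S ⇒ B   [S ::= B]
B ⇒ B^T   [B ::= B ^ T]
B^T ⇒ T^T   [B ::= T]
T^T ⇒ (S)^T   [T ::= ( S )]
(S)^T ⇒ (B)^T   [S ::= B]
(B)^T ⇒ (T)^T   [B ::= T]
(T)^T ⇒ (x)^T   [T ::= x]
(x)^T ⇒ (x)^x   [T ::= x]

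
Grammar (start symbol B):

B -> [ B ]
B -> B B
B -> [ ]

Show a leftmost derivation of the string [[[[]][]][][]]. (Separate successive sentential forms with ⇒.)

B ⇒ [B]   [B -> [ B ]]
[B] ⇒ [BB]   [B -> B B]
[BB] ⇒ [BBB]   [B -> B B]
[BBB] ⇒ [[B]BB]   [B -> [ B ]]
[[B]BB] ⇒ [[BB]BB]   [B -> B B]
[[BB]BB] ⇒ [[[B]B]BB]   [B -> [ B ]]
[[[B]B]BB] ⇒ [[[[]]B]BB]   [B -> [ ]]
[[[[]]B]BB] ⇒ [[[[]][]]BB]   [B -> [ ]]
[[[[]][]]BB] ⇒ [[[[]][]][]B]   [B -> [ ]]
[[[[]][]][]B] ⇒ [[[[]][]][][]]   [B -> [ ]]

B ⇒ [B] ⇒ [BB] ⇒ [BBB] ⇒ [[B]BB] ⇒ [[BB]BB] ⇒ [[[B]B]BB] ⇒ [[[[]]B]BB] ⇒ [[[[]][]]BB] ⇒ [[[[]][]][]B] ⇒ [[[[]][]][][]]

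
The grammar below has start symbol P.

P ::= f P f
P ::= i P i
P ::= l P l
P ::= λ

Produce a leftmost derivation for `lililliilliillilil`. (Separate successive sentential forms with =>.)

P => lPl => liPil => lilPlil => liliPilil => lililPlilil => lilillPllilil => lililliPillilil => lililliiPiillilil => lililliilPliillilil => lililliilliillilil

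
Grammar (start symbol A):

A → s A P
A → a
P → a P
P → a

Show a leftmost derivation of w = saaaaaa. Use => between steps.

A => sAP => saP => saaP => saaaP => saaaaP => saaaaaP => saaaaaa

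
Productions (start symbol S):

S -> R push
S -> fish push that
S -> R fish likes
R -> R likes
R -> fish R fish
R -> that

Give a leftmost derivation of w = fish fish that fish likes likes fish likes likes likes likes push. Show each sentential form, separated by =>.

S => R push => R likes push => R likes likes push => R likes likes likes push => R likes likes likes likes push => fish R fish likes likes likes likes push => fish R likes fish likes likes likes likes push => fish R likes likes fish likes likes likes likes push => fish fish R fish likes likes fish likes likes likes likes push => fish fish that fish likes likes fish likes likes likes likes push

S => R push   [S -> R push]
R push => R likes push   [R -> R likes]
R likes push => R likes likes push   [R -> R likes]
R likes likes push => R likes likes likes push   [R -> R likes]
R likes likes likes push => R likes likes likes likes push   [R -> R likes]
R likes likes likes likes push => fish R fish likes likes likes likes push   [R -> fish R fish]
fish R fish likes likes likes likes push => fish R likes fish likes likes likes likes push   [R -> R likes]
fish R likes fish likes likes likes likes push => fish R likes likes fish likes likes likes likes push   [R -> R likes]
fish R likes likes fish likes likes likes likes push => fish fish R fish likes likes fish likes likes likes likes push   [R -> fish R fish]
fish fish R fish likes likes fish likes likes likes likes push => fish fish that fish likes likes fish likes likes likes likes push   [R -> that]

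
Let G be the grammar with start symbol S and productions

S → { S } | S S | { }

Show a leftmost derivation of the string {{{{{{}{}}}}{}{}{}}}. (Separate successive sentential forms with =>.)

S => {S}   [S → { S }]
{S} => {{S}}   [S → { S }]
{{S}} => {{SS}}   [S → S S]
{{SS}} => {{SSS}}   [S → S S]
{{SSS}} => {{SSSS}}   [S → S S]
{{SSSS}} => {{{S}SSS}}   [S → { S }]
{{{S}SSS}} => {{{{S}}SSS}}   [S → { S }]
{{{{S}}SSS}} => {{{{{S}}}SSS}}   [S → { S }]
{{{{{S}}}SSS}} => {{{{{SS}}}SSS}}   [S → S S]
{{{{{SS}}}SSS}} => {{{{{{}S}}}SSS}}   [S → { }]
{{{{{{}S}}}SSS}} => {{{{{{}{}}}}SSS}}   [S → { }]
{{{{{{}{}}}}SSS}} => {{{{{{}{}}}}{}SS}}   [S → { }]
{{{{{{}{}}}}{}SS}} => {{{{{{}{}}}}{}{}S}}   [S → { }]
{{{{{{}{}}}}{}{}S}} => {{{{{{}{}}}}{}{}{}}}   [S → { }]

S => {S} => {{S}} => {{SS}} => {{SSS}} => {{SSSS}} => {{{S}SSS}} => {{{{S}}SSS}} => {{{{{S}}}SSS}} => {{{{{SS}}}SSS}} => {{{{{{}S}}}SSS}} => {{{{{{}{}}}}SSS}} => {{{{{{}{}}}}{}SS}} => {{{{{{}{}}}}{}{}S}} => {{{{{{}{}}}}{}{}{}}}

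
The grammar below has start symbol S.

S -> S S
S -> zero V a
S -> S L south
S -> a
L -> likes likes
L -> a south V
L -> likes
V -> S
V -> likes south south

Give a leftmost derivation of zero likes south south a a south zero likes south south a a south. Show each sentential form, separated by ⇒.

S ⇒ S L south ⇒ zero V a L south ⇒ zero likes south south a L south ⇒ zero likes south south a a south V south ⇒ zero likes south south a a south S south ⇒ zero likes south south a a south S S south ⇒ zero likes south south a a south zero V a S south ⇒ zero likes south south a a south zero likes south south a S south ⇒ zero likes south south a a south zero likes south south a a south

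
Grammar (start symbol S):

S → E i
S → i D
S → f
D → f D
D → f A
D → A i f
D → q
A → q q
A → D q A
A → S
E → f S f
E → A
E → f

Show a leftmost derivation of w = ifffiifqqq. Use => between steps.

S => iD => ifD => iffA => iffDqA => iffAifqA => iffSifqA => iffEiifqA => ifffiifqA => ifffiifqqq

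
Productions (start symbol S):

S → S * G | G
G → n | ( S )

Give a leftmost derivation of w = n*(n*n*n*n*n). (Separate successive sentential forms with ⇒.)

S ⇒ S*G   [S → S * G]
S*G ⇒ G*G   [S → G]
G*G ⇒ n*G   [G → n]
n*G ⇒ n*(S)   [G → ( S )]
n*(S) ⇒ n*(S*G)   [S → S * G]
n*(S*G) ⇒ n*(S*G*G)   [S → S * G]
n*(S*G*G) ⇒ n*(S*G*G*G)   [S → S * G]
n*(S*G*G*G) ⇒ n*(S*G*G*G*G)   [S → S * G]
n*(S*G*G*G*G) ⇒ n*(G*G*G*G*G)   [S → G]
n*(G*G*G*G*G) ⇒ n*(n*G*G*G*G)   [G → n]
n*(n*G*G*G*G) ⇒ n*(n*n*G*G*G)   [G → n]
n*(n*n*G*G*G) ⇒ n*(n*n*n*G*G)   [G → n]
n*(n*n*n*G*G) ⇒ n*(n*n*n*n*G)   [G → n]
n*(n*n*n*n*G) ⇒ n*(n*n*n*n*n)   [G → n]

S ⇒ S*G ⇒ G*G ⇒ n*G ⇒ n*(S) ⇒ n*(S*G) ⇒ n*(S*G*G) ⇒ n*(S*G*G*G) ⇒ n*(S*G*G*G*G) ⇒ n*(G*G*G*G*G) ⇒ n*(n*G*G*G*G) ⇒ n*(n*n*G*G*G) ⇒ n*(n*n*n*G*G) ⇒ n*(n*n*n*n*G) ⇒ n*(n*n*n*n*n)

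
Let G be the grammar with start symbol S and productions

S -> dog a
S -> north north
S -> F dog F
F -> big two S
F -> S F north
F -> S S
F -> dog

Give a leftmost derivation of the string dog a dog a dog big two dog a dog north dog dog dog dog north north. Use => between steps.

S => F dog F => S S dog F => dog a S dog F => dog a dog a dog F => dog a dog a dog S S => dog a dog a dog F dog F S => dog a dog a dog big two S dog F S => dog a dog a dog big two F dog F dog F S => dog a dog a dog big two S F north dog F dog F S => dog a dog a dog big two dog a F north dog F dog F S => dog a dog a dog big two dog a dog north dog F dog F S => dog a dog a dog big two dog a dog north dog dog dog F S => dog a dog a dog big two dog a dog north dog dog dog dog S => dog a dog a dog big two dog a dog north dog dog dog dog north north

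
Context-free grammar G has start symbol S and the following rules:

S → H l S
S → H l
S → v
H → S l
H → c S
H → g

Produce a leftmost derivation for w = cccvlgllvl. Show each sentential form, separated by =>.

S => Hl   [S → H l]
Hl => cSl   [H → c S]
cSl => cHlSl   [S → H l S]
cHlSl => ccSlSl   [H → c S]
ccSlSl => ccHlSlSl   [S → H l S]
ccHlSlSl => cccSlSlSl   [H → c S]
cccSlSlSl => cccvlSlSl   [S → v]
cccvlSlSl => cccvlHllSl   [S → H l]
cccvlHllSl => cccvlgllSl   [H → g]
cccvlgllSl => cccvlgllvl   [S → v]

S => Hl => cSl => cHlSl => ccSlSl => ccHlSlSl => cccSlSlSl => cccvlSlSl => cccvlHllSl => cccvlgllSl => cccvlgllvl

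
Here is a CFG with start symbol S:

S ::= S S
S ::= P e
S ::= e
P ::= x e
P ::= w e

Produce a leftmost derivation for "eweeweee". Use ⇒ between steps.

S ⇒ SS ⇒ eS ⇒ eSS ⇒ eSSS ⇒ ePeSS ⇒ eweeSS ⇒ eweePeS ⇒ eweeweeS ⇒ eweeweee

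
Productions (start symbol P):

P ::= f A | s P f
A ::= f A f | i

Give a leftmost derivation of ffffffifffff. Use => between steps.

P => fA => ffAf => fffAff => ffffAfff => fffffAffff => ffffffAfffff => ffffffifffff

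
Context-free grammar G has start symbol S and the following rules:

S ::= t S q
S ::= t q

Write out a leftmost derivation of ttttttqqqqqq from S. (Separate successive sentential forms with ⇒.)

S ⇒ tSq   [S ::= t S q]
tSq ⇒ ttSqq   [S ::= t S q]
ttSqq ⇒ tttSqqq   [S ::= t S q]
tttSqqq ⇒ ttttSqqqq   [S ::= t S q]
ttttSqqqq ⇒ tttttSqqqqq   [S ::= t S q]
tttttSqqqqq ⇒ ttttttqqqqqq   [S ::= t q]

S ⇒ tSq ⇒ ttSqq ⇒ tttSqqq ⇒ ttttSqqqq ⇒ tttttSqqqqq ⇒ ttttttqqqqqq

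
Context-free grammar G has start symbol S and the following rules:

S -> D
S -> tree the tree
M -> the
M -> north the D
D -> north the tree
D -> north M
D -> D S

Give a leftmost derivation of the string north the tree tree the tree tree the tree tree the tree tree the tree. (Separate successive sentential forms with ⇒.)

S ⇒ D ⇒ D S ⇒ D S S ⇒ D S S S ⇒ D S S S S ⇒ north the tree S S S S ⇒ north the tree tree the tree S S S ⇒ north the tree tree the tree tree the tree S S ⇒ north the tree tree the tree tree the tree tree the tree S ⇒ north the tree tree the tree tree the tree tree the tree tree the tree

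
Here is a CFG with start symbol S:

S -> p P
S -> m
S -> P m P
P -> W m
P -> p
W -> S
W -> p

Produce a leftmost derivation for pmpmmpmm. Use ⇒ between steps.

S⇒PmP⇒pmP⇒pmWm⇒pmSm⇒pmPmPm⇒pmWmmPm⇒pmpmmPm⇒pmpmmWmm⇒pmpmmpmm

S ⇒ PmP   [S -> P m P]
PmP ⇒ pmP   [P -> p]
pmP ⇒ pmWm   [P -> W m]
pmWm ⇒ pmSm   [W -> S]
pmSm ⇒ pmPmPm   [S -> P m P]
pmPmPm ⇒ pmWmmPm   [P -> W m]
pmWmmPm ⇒ pmpmmPm   [W -> p]
pmpmmPm ⇒ pmpmmWmm   [P -> W m]
pmpmmWmm ⇒ pmpmmpmm   [W -> p]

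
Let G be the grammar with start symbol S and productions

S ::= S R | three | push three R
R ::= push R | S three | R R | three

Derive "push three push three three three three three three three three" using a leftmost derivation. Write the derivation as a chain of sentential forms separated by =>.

S => S R   [S ::= S R]
S R => S R R   [S ::= S R]
S R R => push three R R R   [S ::= push three R]
push three R R R => push three R R R R   [R ::= R R]
push three R R R R => push three S three R R R   [R ::= S three]
push three S three R R R => push three push three R three R R R   [S ::= push three R]
push three push three R three R R R => push three push three three three R R R   [R ::= three]
push three push three three three R R R => push three push three three three S three R R   [R ::= S three]
push three push three three three S three R R => push three push three three three three three R R   [S ::= three]
push three push three three three three three R R => push three push three three three three three S three R   [R ::= S three]
push three push three three three three three S three R => push three push three three three three three three three R   [S ::= three]
push three push three three three three three three three R => push three push three three three three three three three three   [R ::= three]

S => S R => S R R => push three R R R => push three R R R R => push three S three R R R => push three push three R three R R R => push three push three three three R R R => push three push three three three S three R R => push three push three three three three three R R => push three push three three three three three S three R => push three push three three three three three three three R => push three push three three three three three three three three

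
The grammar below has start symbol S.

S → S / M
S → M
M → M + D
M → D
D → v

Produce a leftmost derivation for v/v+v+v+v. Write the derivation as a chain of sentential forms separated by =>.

S => S/M   [S → S / M]
S/M => M/M   [S → M]
M/M => D/M   [M → D]
D/M => v/M   [D → v]
v/M => v/M+D   [M → M + D]
v/M+D => v/M+D+D   [M → M + D]
v/M+D+D => v/M+D+D+D   [M → M + D]
v/M+D+D+D => v/D+D+D+D   [M → D]
v/D+D+D+D => v/v+D+D+D   [D → v]
v/v+D+D+D => v/v+v+D+D   [D → v]
v/v+v+D+D => v/v+v+v+D   [D → v]
v/v+v+v+D => v/v+v+v+v   [D → v]

S => S/M => M/M => D/M => v/M => v/M+D => v/M+D+D => v/M+D+D+D => v/D+D+D+D => v/v+D+D+D => v/v+v+D+D => v/v+v+v+D => v/v+v+v+v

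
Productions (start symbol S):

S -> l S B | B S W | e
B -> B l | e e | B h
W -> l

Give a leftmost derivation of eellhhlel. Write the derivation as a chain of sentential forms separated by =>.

S => BSW => BlSW => BhlSW => BhhlSW => BlhhlSW => BllhhlSW => eellhhlSW => eellhhleW => eellhhlel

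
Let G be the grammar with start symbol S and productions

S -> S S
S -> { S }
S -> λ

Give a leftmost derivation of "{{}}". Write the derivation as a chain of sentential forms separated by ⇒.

S ⇒ SS ⇒ SSS ⇒ SSSS ⇒ {S}SSS ⇒ {{S}}SSS ⇒ {{}}SSS ⇒ {{}}SS ⇒ {{}}S ⇒ {{}}

S ⇒ SS   [S -> S S]
SS ⇒ SSS   [S -> S S]
SSS ⇒ SSSS   [S -> S S]
SSSS ⇒ {S}SSS   [S -> { S }]
{S}SSS ⇒ {{S}}SSS   [S -> { S }]
{{S}}SSS ⇒ {{}}SSS   [S -> λ]
{{}}SSS ⇒ {{}}SS   [S -> λ]
{{}}SS ⇒ {{}}S   [S -> λ]
{{}}S ⇒ {{}}   [S -> λ]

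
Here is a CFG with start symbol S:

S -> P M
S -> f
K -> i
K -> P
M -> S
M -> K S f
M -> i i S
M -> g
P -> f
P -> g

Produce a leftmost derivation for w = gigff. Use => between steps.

S=>PM=>gM=>gKSf=>giSf=>giPMf=>gigMf=>gigSf=>gigff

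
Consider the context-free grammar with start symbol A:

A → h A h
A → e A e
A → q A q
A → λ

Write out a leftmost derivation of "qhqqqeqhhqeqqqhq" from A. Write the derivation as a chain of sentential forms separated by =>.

A => qAq   [A → q A q]
qAq => qhAhq   [A → h A h]
qhAhq => qhqAqhq   [A → q A q]
qhqAqhq => qhqqAqqhq   [A → q A q]
qhqqAqqhq => qhqqqAqqqhq   [A → q A q]
qhqqqAqqqhq => qhqqqeAeqqqhq   [A → e A e]
qhqqqeAeqqqhq => qhqqqeqAqeqqqhq   [A → q A q]
qhqqqeqAqeqqqhq => qhqqqeqhAhqeqqqhq   [A → h A h]
qhqqqeqhAhqeqqqhq => qhqqqeqhhqeqqqhq   [A → λ]

A => qAq => qhAhq => qhqAqhq => qhqqAqqhq => qhqqqAqqqhq => qhqqqeAeqqqhq => qhqqqeqAqeqqqhq => qhqqqeqhAhqeqqqhq => qhqqqeqhhqeqqqhq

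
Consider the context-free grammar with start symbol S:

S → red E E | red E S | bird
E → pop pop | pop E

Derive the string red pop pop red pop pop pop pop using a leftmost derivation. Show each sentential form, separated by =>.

S => red E S => red pop pop S => red pop pop red E E => red pop pop red pop pop E => red pop pop red pop pop pop pop

S => red E S   [S → red E S]
red E S => red pop pop S   [E → pop pop]
red pop pop S => red pop pop red E E   [S → red E E]
red pop pop red E E => red pop pop red pop pop E   [E → pop pop]
red pop pop red pop pop E => red pop pop red pop pop pop pop   [E → pop pop]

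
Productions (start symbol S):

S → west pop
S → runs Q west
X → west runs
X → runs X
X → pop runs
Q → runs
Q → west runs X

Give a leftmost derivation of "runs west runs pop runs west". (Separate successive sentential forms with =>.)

S => runs Q west => runs west runs X west => runs west runs pop runs west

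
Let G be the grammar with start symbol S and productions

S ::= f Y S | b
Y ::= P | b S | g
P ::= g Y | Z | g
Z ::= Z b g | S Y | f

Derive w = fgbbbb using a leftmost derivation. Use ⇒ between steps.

S⇒fYS⇒fPS⇒fgYS⇒fgPS⇒fgZS⇒fgSYS⇒fgbYS⇒fgbbSS⇒fgbbbS⇒fgbbbb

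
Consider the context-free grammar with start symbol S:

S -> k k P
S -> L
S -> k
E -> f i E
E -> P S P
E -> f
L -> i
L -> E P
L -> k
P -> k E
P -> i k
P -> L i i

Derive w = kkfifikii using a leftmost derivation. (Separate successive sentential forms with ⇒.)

S ⇒ kkP ⇒ kkLii ⇒ kkEPii ⇒ kkfiEPii ⇒ kkfifPii ⇒ kkfifikii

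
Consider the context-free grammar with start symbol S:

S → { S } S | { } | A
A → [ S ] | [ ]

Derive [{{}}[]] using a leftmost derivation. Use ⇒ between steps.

S ⇒ A   [S → A]
A ⇒ [S]   [A → [ S ]]
[S] ⇒ [{S}S]   [S → { S } S]
[{S}S] ⇒ [{{}}S]   [S → { }]
[{{}}S] ⇒ [{{}}A]   [S → A]
[{{}}A] ⇒ [{{}}[]]   [A → [ ]]

S ⇒ A ⇒ [S] ⇒ [{S}S] ⇒ [{{}}S] ⇒ [{{}}A] ⇒ [{{}}[]]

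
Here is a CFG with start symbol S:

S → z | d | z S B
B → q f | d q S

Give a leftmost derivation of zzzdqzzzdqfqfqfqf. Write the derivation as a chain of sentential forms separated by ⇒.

S⇒zSB⇒zzSBB⇒zzzBB⇒zzzdqSB⇒zzzdqzSBB⇒zzzdqzzSBBB⇒zzzdqzzzSBBBB⇒zzzdqzzzdBBBB⇒zzzdqzzzdqfBBB⇒zzzdqzzzdqfqfBB⇒zzzdqzzzdqfqfqfB⇒zzzdqzzzdqfqfqfqf

S ⇒ zSB   [S → z S B]
zSB ⇒ zzSBB   [S → z S B]
zzSBB ⇒ zzzBB   [S → z]
zzzBB ⇒ zzzdqSB   [B → d q S]
zzzdqSB ⇒ zzzdqzSBB   [S → z S B]
zzzdqzSBB ⇒ zzzdqzzSBBB   [S → z S B]
zzzdqzzSBBB ⇒ zzzdqzzzSBBBB   [S → z S B]
zzzdqzzzSBBBB ⇒ zzzdqzzzdBBBB   [S → d]
zzzdqzzzdBBBB ⇒ zzzdqzzzdqfBBB   [B → q f]
zzzdqzzzdqfBBB ⇒ zzzdqzzzdqfqfBB   [B → q f]
zzzdqzzzdqfqfBB ⇒ zzzdqzzzdqfqfqfB   [B → q f]
zzzdqzzzdqfqfqfB ⇒ zzzdqzzzdqfqfqfqf   [B → q f]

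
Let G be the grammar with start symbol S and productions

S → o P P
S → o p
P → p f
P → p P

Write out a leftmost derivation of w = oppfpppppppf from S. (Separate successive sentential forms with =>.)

S=>oPP=>opPP=>oppfP=>oppfpP=>oppfppP=>oppfpppP=>oppfppppP=>oppfpppppP=>oppfppppppP=>oppfpppppppf

S => oPP   [S → o P P]
oPP => opPP   [P → p P]
opPP => oppfP   [P → p f]
oppfP => oppfpP   [P → p P]
oppfpP => oppfppP   [P → p P]
oppfppP => oppfpppP   [P → p P]
oppfpppP => oppfppppP   [P → p P]
oppfppppP => oppfpppppP   [P → p P]
oppfpppppP => oppfppppppP   [P → p P]
oppfppppppP => oppfpppppppf   [P → p f]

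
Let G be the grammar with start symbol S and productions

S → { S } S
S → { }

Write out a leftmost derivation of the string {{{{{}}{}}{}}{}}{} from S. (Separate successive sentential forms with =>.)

S=>{S}S=>{{S}S}S=>{{{S}S}S}S=>{{{{S}S}S}S}S=>{{{{{}}S}S}S}S=>{{{{{}}{}}S}S}S=>{{{{{}}{}}{}}S}S=>{{{{{}}{}}{}}{}}S=>{{{{{}}{}}{}}{}}{}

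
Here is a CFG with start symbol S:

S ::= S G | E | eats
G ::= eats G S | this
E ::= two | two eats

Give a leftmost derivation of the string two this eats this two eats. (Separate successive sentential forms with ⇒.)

S ⇒ S G ⇒ S G G ⇒ E G G ⇒ two G G ⇒ two this G ⇒ two this eats G S ⇒ two this eats this S ⇒ two this eats this E ⇒ two this eats this two eats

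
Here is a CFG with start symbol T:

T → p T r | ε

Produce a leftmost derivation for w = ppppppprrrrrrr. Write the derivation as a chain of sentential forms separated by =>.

T => pTr => ppTrr => pppTrrr => ppppTrrrr => pppppTrrrrr => ppppppTrrrrrr => pppppppTrrrrrrr => ppppppprrrrrrr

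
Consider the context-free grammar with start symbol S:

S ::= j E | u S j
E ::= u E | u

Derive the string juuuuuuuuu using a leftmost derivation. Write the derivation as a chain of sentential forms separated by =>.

S => jE   [S ::= j E]
jE => juE   [E ::= u E]
juE => juuE   [E ::= u E]
juuE => juuuE   [E ::= u E]
juuuE => juuuuE   [E ::= u E]
juuuuE => juuuuuE   [E ::= u E]
juuuuuE => juuuuuuE   [E ::= u E]
juuuuuuE => juuuuuuuE   [E ::= u E]
juuuuuuuE => juuuuuuuuE   [E ::= u E]
juuuuuuuuE => juuuuuuuuu   [E ::= u]

S => jE => juE => juuE => juuuE => juuuuE => juuuuuE => juuuuuuE => juuuuuuuE => juuuuuuuuE => juuuuuuuuu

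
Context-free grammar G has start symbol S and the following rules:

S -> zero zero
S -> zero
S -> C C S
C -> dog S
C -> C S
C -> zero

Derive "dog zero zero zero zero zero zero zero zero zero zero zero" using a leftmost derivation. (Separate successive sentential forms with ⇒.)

S ⇒ C C S ⇒ C S C S ⇒ C S S C S ⇒ dog S S S C S ⇒ dog zero S S C S ⇒ dog zero zero zero S C S ⇒ dog zero zero zero C C S C S ⇒ dog zero zero zero C S C S C S ⇒ dog zero zero zero zero S C S C S ⇒ dog zero zero zero zero zero zero C S C S ⇒ dog zero zero zero zero zero zero zero S C S ⇒ dog zero zero zero zero zero zero zero zero zero C S ⇒ dog zero zero zero zero zero zero zero zero zero zero S ⇒ dog zero zero zero zero zero zero zero zero zero zero zero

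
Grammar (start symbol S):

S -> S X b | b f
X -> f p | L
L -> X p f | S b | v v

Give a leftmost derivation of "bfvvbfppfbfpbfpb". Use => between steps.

S => SXb   [S -> S X b]
SXb => SXbXb   [S -> S X b]
SXbXb => SXbXbXb   [S -> S X b]
SXbXbXb => SXbXbXbXb   [S -> S X b]
SXbXbXbXb => bfXbXbXbXb   [S -> b f]
bfXbXbXbXb => bfLbXbXbXb   [X -> L]
bfLbXbXbXb => bfvvbXbXbXb   [L -> v v]
bfvvbXbXbXb => bfvvbLbXbXb   [X -> L]
bfvvbLbXbXb => bfvvbXpfbXbXb   [L -> X p f]
bfvvbXpfbXbXb => bfvvbfppfbXbXb   [X -> f p]
bfvvbfppfbXbXb => bfvvbfppfbfpbXb   [X -> f p]
bfvvbfppfbfpbXb => bfvvbfppfbfpbfpb   [X -> f p]

S=>SXb=>SXbXb=>SXbXbXb=>SXbXbXbXb=>bfXbXbXbXb=>bfLbXbXbXb=>bfvvbXbXbXb=>bfvvbLbXbXb=>bfvvbXpfbXbXb=>bfvvbfppfbXbXb=>bfvvbfppfbfpbXb=>bfvvbfppfbfpbfpb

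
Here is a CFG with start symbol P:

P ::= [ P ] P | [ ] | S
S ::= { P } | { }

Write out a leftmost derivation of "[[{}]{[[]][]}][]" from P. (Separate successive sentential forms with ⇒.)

P ⇒ [P]P   [P ::= [ P ] P]
[P]P ⇒ [[P]P]P   [P ::= [ P ] P]
[[P]P]P ⇒ [[S]P]P   [P ::= S]
[[S]P]P ⇒ [[{}]P]P   [S ::= { }]
[[{}]P]P ⇒ [[{}]S]P   [P ::= S]
[[{}]S]P ⇒ [[{}]{P}]P   [S ::= { P }]
[[{}]{P}]P ⇒ [[{}]{[P]P}]P   [P ::= [ P ] P]
[[{}]{[P]P}]P ⇒ [[{}]{[[]]P}]P   [P ::= [ ]]
[[{}]{[[]]P}]P ⇒ [[{}]{[[]][]}]P   [P ::= [ ]]
[[{}]{[[]][]}]P ⇒ [[{}]{[[]][]}][]   [P ::= [ ]]

P⇒[P]P⇒[[P]P]P⇒[[S]P]P⇒[[{}]P]P⇒[[{}]S]P⇒[[{}]{P}]P⇒[[{}]{[P]P}]P⇒[[{}]{[[]]P}]P⇒[[{}]{[[]][]}]P⇒[[{}]{[[]][]}][]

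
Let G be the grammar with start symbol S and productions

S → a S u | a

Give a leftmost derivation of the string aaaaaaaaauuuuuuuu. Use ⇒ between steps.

S ⇒ aSu   [S → a S u]
aSu ⇒ aaSuu   [S → a S u]
aaSuu ⇒ aaaSuuu   [S → a S u]
aaaSuuu ⇒ aaaaSuuuu   [S → a S u]
aaaaSuuuu ⇒ aaaaaSuuuuu   [S → a S u]
aaaaaSuuuuu ⇒ aaaaaaSuuuuuu   [S → a S u]
aaaaaaSuuuuuu ⇒ aaaaaaaSuuuuuuu   [S → a S u]
aaaaaaaSuuuuuuu ⇒ aaaaaaaaSuuuuuuuu   [S → a S u]
aaaaaaaaSuuuuuuuu ⇒ aaaaaaaaauuuuuuuu   [S → a]

S⇒aSu⇒aaSuu⇒aaaSuuu⇒aaaaSuuuu⇒aaaaaSuuuuu⇒aaaaaaSuuuuuu⇒aaaaaaaSuuuuuuu⇒aaaaaaaaSuuuuuuuu⇒aaaaaaaaauuuuuuuu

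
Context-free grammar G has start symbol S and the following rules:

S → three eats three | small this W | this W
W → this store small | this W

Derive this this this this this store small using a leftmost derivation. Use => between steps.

S => this W   [S → this W]
this W => this this W   [W → this W]
this this W => this this this W   [W → this W]
this this this W => this this this this W   [W → this W]
this this this this W => this this this this this store small   [W → this store small]

S => this W => this this W => this this this W => this this this this W => this this this this this store small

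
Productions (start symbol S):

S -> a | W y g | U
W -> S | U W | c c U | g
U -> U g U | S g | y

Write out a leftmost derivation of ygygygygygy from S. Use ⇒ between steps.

S ⇒ U   [S -> U]
U ⇒ UgU   [U -> U g U]
UgU ⇒ UgUgU   [U -> U g U]
UgUgU ⇒ UgUgUgU   [U -> U g U]
UgUgUgU ⇒ ygUgUgU   [U -> y]
ygUgUgU ⇒ ygUgUgUgU   [U -> U g U]
ygUgUgUgU ⇒ ygUgUgUgUgU   [U -> U g U]
ygUgUgUgUgU ⇒ ygygUgUgUgU   [U -> y]
ygygUgUgUgU ⇒ ygygygUgUgU   [U -> y]
ygygygUgUgU ⇒ ygygygygUgU   [U -> y]
ygygygygUgU ⇒ ygygygygygU   [U -> y]
ygygygygygU ⇒ ygygygygygy   [U -> y]

S⇒U⇒UgU⇒UgUgU⇒UgUgUgU⇒ygUgUgU⇒ygUgUgUgU⇒ygUgUgUgUgU⇒ygygUgUgUgU⇒ygygygUgUgU⇒ygygygygUgU⇒ygygygygygU⇒ygygygygygy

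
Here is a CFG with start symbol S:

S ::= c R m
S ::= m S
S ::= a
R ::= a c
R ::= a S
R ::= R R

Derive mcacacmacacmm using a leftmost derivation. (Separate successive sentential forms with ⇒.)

S ⇒ mS ⇒ mcRm ⇒ mcRRm ⇒ mcaSRm ⇒ mcacRmRm ⇒ mcacacmRm ⇒ mcacacmaSm ⇒ mcacacmacRmm ⇒ mcacacmacacmm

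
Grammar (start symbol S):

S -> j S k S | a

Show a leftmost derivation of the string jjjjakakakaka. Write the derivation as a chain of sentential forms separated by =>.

S => jSkS => jjSkSkS => jjjSkSkSkS => jjjjSkSkSkSkS => jjjjakSkSkSkS => jjjjakakSkSkS => jjjjakakakSkS => jjjjakakakakS => jjjjakakakaka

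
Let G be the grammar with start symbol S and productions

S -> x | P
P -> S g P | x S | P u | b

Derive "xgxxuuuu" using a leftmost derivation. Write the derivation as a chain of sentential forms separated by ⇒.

S ⇒ P   [S -> P]
P ⇒ Pu   [P -> P u]
Pu ⇒ Puu   [P -> P u]
Puu ⇒ Puuu   [P -> P u]
Puuu ⇒ SgPuuu   [P -> S g P]
SgPuuu ⇒ xgPuuu   [S -> x]
xgPuuu ⇒ xgPuuuu   [P -> P u]
xgPuuuu ⇒ xgxSuuuu   [P -> x S]
xgxSuuuu ⇒ xgxxuuuu   [S -> x]

S ⇒ P ⇒ Pu ⇒ Puu ⇒ Puuu ⇒ SgPuuu ⇒ xgPuuu ⇒ xgPuuuu ⇒ xgxSuuuu ⇒ xgxxuuuu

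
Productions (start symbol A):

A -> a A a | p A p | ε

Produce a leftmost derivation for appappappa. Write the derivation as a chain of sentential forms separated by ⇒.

A ⇒ aAa   [A -> a A a]
aAa ⇒ apApa   [A -> p A p]
apApa ⇒ appAppa   [A -> p A p]
appAppa ⇒ appaAappa   [A -> a A a]
appaAappa ⇒ appapApappa   [A -> p A p]
appapApappa ⇒ appappappa   [A -> ε]

A ⇒ aAa ⇒ apApa ⇒ appAppa ⇒ appaAappa ⇒ appapApappa ⇒ appappappa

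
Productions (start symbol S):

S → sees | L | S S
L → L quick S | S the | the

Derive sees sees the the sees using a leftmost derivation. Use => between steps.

S => S S => sees S => sees S S => sees S S S => sees L S S => sees S the S S => sees sees the S S => sees sees the L S => sees sees the the S => sees sees the the sees

S => S S   [S → S S]
S S => sees S   [S → sees]
sees S => sees S S   [S → S S]
sees S S => sees S S S   [S → S S]
sees S S S => sees L S S   [S → L]
sees L S S => sees S the S S   [L → S the]
sees S the S S => sees sees the S S   [S → sees]
sees sees the S S => sees sees the L S   [S → L]
sees sees the L S => sees sees the the S   [L → the]
sees sees the the S => sees sees the the sees   [S → sees]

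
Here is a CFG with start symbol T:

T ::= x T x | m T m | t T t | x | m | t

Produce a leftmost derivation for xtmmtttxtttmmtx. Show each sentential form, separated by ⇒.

T⇒xTx⇒xtTtx⇒xtmTmtx⇒xtmmTmmtx⇒xtmmtTtmmtx⇒xtmmttTttmmtx⇒xtmmtttTtttmmtx⇒xtmmtttxtttmmtx

T ⇒ xTx   [T ::= x T x]
xTx ⇒ xtTtx   [T ::= t T t]
xtTtx ⇒ xtmTmtx   [T ::= m T m]
xtmTmtx ⇒ xtmmTmmtx   [T ::= m T m]
xtmmTmmtx ⇒ xtmmtTtmmtx   [T ::= t T t]
xtmmtTtmmtx ⇒ xtmmttTttmmtx   [T ::= t T t]
xtmmttTttmmtx ⇒ xtmmtttTtttmmtx   [T ::= t T t]
xtmmtttTtttmmtx ⇒ xtmmtttxtttmmtx   [T ::= x]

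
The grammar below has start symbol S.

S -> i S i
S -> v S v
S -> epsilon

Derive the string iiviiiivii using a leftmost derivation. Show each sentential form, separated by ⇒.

S ⇒ iSi ⇒ iiSii ⇒ iivSvii ⇒ iiviSivii ⇒ iiviiSiivii ⇒ iiviiiivii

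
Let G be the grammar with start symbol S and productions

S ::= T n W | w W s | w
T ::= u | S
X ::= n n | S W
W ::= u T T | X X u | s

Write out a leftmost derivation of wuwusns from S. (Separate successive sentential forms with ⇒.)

S ⇒ TnW ⇒ SnW ⇒ wWsnW ⇒ wuTTsnW ⇒ wuSTsnW ⇒ wuwTsnW ⇒ wuwusnW ⇒ wuwusns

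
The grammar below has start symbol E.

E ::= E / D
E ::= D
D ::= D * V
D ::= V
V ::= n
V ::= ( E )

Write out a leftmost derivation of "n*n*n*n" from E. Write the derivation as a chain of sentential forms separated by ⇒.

E ⇒ D   [E ::= D]
D ⇒ D*V   [D ::= D * V]
D*V ⇒ D*V*V   [D ::= D * V]
D*V*V ⇒ D*V*V*V   [D ::= D * V]
D*V*V*V ⇒ V*V*V*V   [D ::= V]
V*V*V*V ⇒ n*V*V*V   [V ::= n]
n*V*V*V ⇒ n*n*V*V   [V ::= n]
n*n*V*V ⇒ n*n*n*V   [V ::= n]
n*n*n*V ⇒ n*n*n*n   [V ::= n]

E ⇒ D ⇒ D*V ⇒ D*V*V ⇒ D*V*V*V ⇒ V*V*V*V ⇒ n*V*V*V ⇒ n*n*V*V ⇒ n*n*n*V ⇒ n*n*n*n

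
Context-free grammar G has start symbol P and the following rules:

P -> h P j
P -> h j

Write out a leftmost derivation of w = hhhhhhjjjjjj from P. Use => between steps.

P => hPj   [P -> h P j]
hPj => hhPjj   [P -> h P j]
hhPjj => hhhPjjj   [P -> h P j]
hhhPjjj => hhhhPjjjj   [P -> h P j]
hhhhPjjjj => hhhhhPjjjjj   [P -> h P j]
hhhhhPjjjjj => hhhhhhjjjjjj   [P -> h j]

P => hPj => hhPjj => hhhPjjj => hhhhPjjjj => hhhhhPjjjjj => hhhhhhjjjjjj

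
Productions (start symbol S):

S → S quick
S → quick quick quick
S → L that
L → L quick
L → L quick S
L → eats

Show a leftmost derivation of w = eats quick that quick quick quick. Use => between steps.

S => S quick => S quick quick => S quick quick quick => L that quick quick quick => L quick that quick quick quick => eats quick that quick quick quick

S => S quick   [S → S quick]
S quick => S quick quick   [S → S quick]
S quick quick => S quick quick quick   [S → S quick]
S quick quick quick => L that quick quick quick   [S → L that]
L that quick quick quick => L quick that quick quick quick   [L → L quick]
L quick that quick quick quick => eats quick that quick quick quick   [L → eats]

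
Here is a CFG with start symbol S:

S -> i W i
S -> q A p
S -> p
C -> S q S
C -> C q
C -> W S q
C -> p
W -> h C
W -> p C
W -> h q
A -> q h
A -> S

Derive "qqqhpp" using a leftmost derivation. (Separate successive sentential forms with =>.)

S=>qAp=>qSp=>qqApp=>qqqhpp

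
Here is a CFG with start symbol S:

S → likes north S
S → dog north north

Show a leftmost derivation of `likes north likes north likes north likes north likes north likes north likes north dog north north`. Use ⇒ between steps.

S ⇒ likes north S ⇒ likes north likes north S ⇒ likes north likes north likes north S ⇒ likes north likes north likes north likes north S ⇒ likes north likes north likes north likes north likes north S ⇒ likes north likes north likes north likes north likes north likes north S ⇒ likes north likes north likes north likes north likes north likes north likes north S ⇒ likes north likes north likes north likes north likes north likes north likes north dog north north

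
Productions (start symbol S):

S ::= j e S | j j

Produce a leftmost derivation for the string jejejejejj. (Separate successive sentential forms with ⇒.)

S ⇒ jeS ⇒ jejeS ⇒ jejejeS ⇒ jejejejeS ⇒ jejejejejj

S ⇒ jeS   [S ::= j e S]
jeS ⇒ jejeS   [S ::= j e S]
jejeS ⇒ jejejeS   [S ::= j e S]
jejejeS ⇒ jejejejeS   [S ::= j e S]
jejejejeS ⇒ jejejejejj   [S ::= j j]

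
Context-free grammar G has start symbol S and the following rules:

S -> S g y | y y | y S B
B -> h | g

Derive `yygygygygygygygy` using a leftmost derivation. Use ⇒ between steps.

S⇒Sgy⇒Sgygy⇒Sgygygy⇒Sgygygygy⇒Sgygygygygy⇒Sgygygygygygy⇒Sgygygygygygygy⇒yygygygygygygygy

S ⇒ Sgy   [S -> S g y]
Sgy ⇒ Sgygy   [S -> S g y]
Sgygy ⇒ Sgygygy   [S -> S g y]
Sgygygy ⇒ Sgygygygy   [S -> S g y]
Sgygygygy ⇒ Sgygygygygy   [S -> S g y]
Sgygygygygy ⇒ Sgygygygygygy   [S -> S g y]
Sgygygygygygy ⇒ Sgygygygygygygy   [S -> S g y]
Sgygygygygygygy ⇒ yygygygygygygygy   [S -> y y]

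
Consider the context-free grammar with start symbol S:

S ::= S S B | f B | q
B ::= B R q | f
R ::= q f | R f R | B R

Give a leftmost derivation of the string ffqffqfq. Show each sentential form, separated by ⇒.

S ⇒ fB ⇒ fBRq ⇒ ffRq ⇒ ffRfRq ⇒ ffqffRq ⇒ ffqffqfq

S ⇒ fB   [S ::= f B]
fB ⇒ fBRq   [B ::= B R q]
fBRq ⇒ ffRq   [B ::= f]
ffRq ⇒ ffRfRq   [R ::= R f R]
ffRfRq ⇒ ffqffRq   [R ::= q f]
ffqffRq ⇒ ffqffqfq   [R ::= q f]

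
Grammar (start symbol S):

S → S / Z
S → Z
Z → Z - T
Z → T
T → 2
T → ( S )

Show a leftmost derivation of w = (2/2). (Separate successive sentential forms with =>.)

S => Z => T => (S) => (S/Z) => (Z/Z) => (T/Z) => (2/Z) => (2/T) => (2/2)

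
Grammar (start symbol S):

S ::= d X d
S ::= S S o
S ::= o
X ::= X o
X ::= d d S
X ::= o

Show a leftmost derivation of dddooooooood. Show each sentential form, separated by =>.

S => dXd => dXod => dddSod => dddSSood => dddSSoSood => dddSSoSoSood => dddoSoSoSood => dddoooSoSood => dddoooooSood => dddooooooood

S => dXd   [S ::= d X d]
dXd => dXod   [X ::= X o]
dXod => dddSod   [X ::= d d S]
dddSod => dddSSood   [S ::= S S o]
dddSSood => dddSSoSood   [S ::= S S o]
dddSSoSood => dddSSoSoSood   [S ::= S S o]
dddSSoSoSood => dddoSoSoSood   [S ::= o]
dddoSoSoSood => dddoooSoSood   [S ::= o]
dddoooSoSood => dddoooooSood   [S ::= o]
dddoooooSood => dddooooooood   [S ::= o]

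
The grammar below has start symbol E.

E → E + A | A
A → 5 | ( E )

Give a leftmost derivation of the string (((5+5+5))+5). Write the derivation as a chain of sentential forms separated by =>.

E=>A=>(E)=>(E+A)=>(A+A)=>((E)+A)=>((A)+A)=>(((E))+A)=>(((E+A))+A)=>(((E+A+A))+A)=>(((A+A+A))+A)=>(((5+A+A))+A)=>(((5+5+A))+A)=>(((5+5+5))+A)=>(((5+5+5))+5)

E => A   [E → A]
A => (E)   [A → ( E )]
(E) => (E+A)   [E → E + A]
(E+A) => (A+A)   [E → A]
(A+A) => ((E)+A)   [A → ( E )]
((E)+A) => ((A)+A)   [E → A]
((A)+A) => (((E))+A)   [A → ( E )]
(((E))+A) => (((E+A))+A)   [E → E + A]
(((E+A))+A) => (((E+A+A))+A)   [E → E + A]
(((E+A+A))+A) => (((A+A+A))+A)   [E → A]
(((A+A+A))+A) => (((5+A+A))+A)   [A → 5]
(((5+A+A))+A) => (((5+5+A))+A)   [A → 5]
(((5+5+A))+A) => (((5+5+5))+A)   [A → 5]
(((5+5+5))+A) => (((5+5+5))+5)   [A → 5]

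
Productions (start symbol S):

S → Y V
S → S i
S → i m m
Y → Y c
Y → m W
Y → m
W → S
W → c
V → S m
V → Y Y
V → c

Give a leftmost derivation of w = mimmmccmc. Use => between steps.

S => YV => mWV => mSV => mimmV => mimmYY => mimmYcY => mimmmWcY => mimmmccY => mimmmccYc => mimmmccmc

S => YV   [S → Y V]
YV => mWV   [Y → m W]
mWV => mSV   [W → S]
mSV => mimmV   [S → i m m]
mimmV => mimmYY   [V → Y Y]
mimmYY => mimmYcY   [Y → Y c]
mimmYcY => mimmmWcY   [Y → m W]
mimmmWcY => mimmmccY   [W → c]
mimmmccY => mimmmccYc   [Y → Y c]
mimmmccYc => mimmmccmc   [Y → m]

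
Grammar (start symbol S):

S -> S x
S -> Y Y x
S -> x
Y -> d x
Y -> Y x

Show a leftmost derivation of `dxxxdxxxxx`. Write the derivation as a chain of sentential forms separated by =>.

S => Sx => Sxx => Sxxx => YYxxxx => YxYxxxx => YxxYxxxx => dxxxYxxxx => dxxxdxxxxx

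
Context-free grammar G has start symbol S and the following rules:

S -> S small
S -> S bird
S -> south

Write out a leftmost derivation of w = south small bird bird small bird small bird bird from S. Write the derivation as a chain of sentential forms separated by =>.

S => S bird   [S -> S bird]
S bird => S bird bird   [S -> S bird]
S bird bird => S small bird bird   [S -> S small]
S small bird bird => S bird small bird bird   [S -> S bird]
S bird small bird bird => S small bird small bird bird   [S -> S small]
S small bird small bird bird => S bird small bird small bird bird   [S -> S bird]
S bird small bird small bird bird => S bird bird small bird small bird bird   [S -> S bird]
S bird bird small bird small bird bird => S small bird bird small bird small bird bird   [S -> S small]
S small bird bird small bird small bird bird => south small bird bird small bird small bird bird   [S -> south]

S => S bird => S bird bird => S small bird bird => S bird small bird bird => S small bird small bird bird => S bird small bird small bird bird => S bird bird small bird small bird bird => S small bird bird small bird small bird bird => south small bird bird small bird small bird bird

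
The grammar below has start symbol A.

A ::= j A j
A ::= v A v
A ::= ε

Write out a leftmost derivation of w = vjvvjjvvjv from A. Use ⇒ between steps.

A ⇒ vAv ⇒ vjAjv ⇒ vjvAvjv ⇒ vjvvAvvjv ⇒ vjvvjAjvvjv ⇒ vjvvjjvvjv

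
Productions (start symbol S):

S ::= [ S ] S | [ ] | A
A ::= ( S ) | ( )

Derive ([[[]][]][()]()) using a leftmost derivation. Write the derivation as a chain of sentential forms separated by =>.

S => A => (S) => ([S]S) => ([[S]S]S) => ([[[]]S]S) => ([[[]][]]S) => ([[[]][]][S]S) => ([[[]][]][A]S) => ([[[]][]][()]S) => ([[[]][]][()]A) => ([[[]][]][()]())

S => A   [S ::= A]
A => (S)   [A ::= ( S )]
(S) => ([S]S)   [S ::= [ S ] S]
([S]S) => ([[S]S]S)   [S ::= [ S ] S]
([[S]S]S) => ([[[]]S]S)   [S ::= [ ]]
([[[]]S]S) => ([[[]][]]S)   [S ::= [ ]]
([[[]][]]S) => ([[[]][]][S]S)   [S ::= [ S ] S]
([[[]][]][S]S) => ([[[]][]][A]S)   [S ::= A]
([[[]][]][A]S) => ([[[]][]][()]S)   [A ::= ( )]
([[[]][]][()]S) => ([[[]][]][()]A)   [S ::= A]
([[[]][]][()]A) => ([[[]][]][()]())   [A ::= ( )]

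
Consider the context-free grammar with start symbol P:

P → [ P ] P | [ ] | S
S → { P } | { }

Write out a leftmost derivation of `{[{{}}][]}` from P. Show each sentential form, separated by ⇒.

P⇒S⇒{P}⇒{[P]P}⇒{[S]P}⇒{[{P}]P}⇒{[{S}]P}⇒{[{{}}]P}⇒{[{{}}][]}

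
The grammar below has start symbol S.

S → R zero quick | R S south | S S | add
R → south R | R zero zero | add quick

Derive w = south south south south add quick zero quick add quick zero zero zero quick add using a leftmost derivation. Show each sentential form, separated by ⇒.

S ⇒ S S ⇒ S S S ⇒ R zero quick S S ⇒ south R zero quick S S ⇒ south south R zero quick S S ⇒ south south south R zero quick S S ⇒ south south south south R zero quick S S ⇒ south south south south add quick zero quick S S ⇒ south south south south add quick zero quick R zero quick S ⇒ south south south south add quick zero quick R zero zero zero quick S ⇒ south south south south add quick zero quick add quick zero zero zero quick S ⇒ south south south south add quick zero quick add quick zero zero zero quick add

S ⇒ S S   [S → S S]
S S ⇒ S S S   [S → S S]
S S S ⇒ R zero quick S S   [S → R zero quick]
R zero quick S S ⇒ south R zero quick S S   [R → south R]
south R zero quick S S ⇒ south south R zero quick S S   [R → south R]
south south R zero quick S S ⇒ south south south R zero quick S S   [R → south R]
south south south R zero quick S S ⇒ south south south south R zero quick S S   [R → south R]
south south south south R zero quick S S ⇒ south south south south add quick zero quick S S   [R → add quick]
south south south south add quick zero quick S S ⇒ south south south south add quick zero quick R zero quick S   [S → R zero quick]
south south south south add quick zero quick R zero quick S ⇒ south south south south add quick zero quick R zero zero zero quick S   [R → R zero zero]
south south south south add quick zero quick R zero zero zero quick S ⇒ south south south south add quick zero quick add quick zero zero zero quick S   [R → add quick]
south south south south add quick zero quick add quick zero zero zero quick S ⇒ south south south south add quick zero quick add quick zero zero zero quick add   [S → add]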